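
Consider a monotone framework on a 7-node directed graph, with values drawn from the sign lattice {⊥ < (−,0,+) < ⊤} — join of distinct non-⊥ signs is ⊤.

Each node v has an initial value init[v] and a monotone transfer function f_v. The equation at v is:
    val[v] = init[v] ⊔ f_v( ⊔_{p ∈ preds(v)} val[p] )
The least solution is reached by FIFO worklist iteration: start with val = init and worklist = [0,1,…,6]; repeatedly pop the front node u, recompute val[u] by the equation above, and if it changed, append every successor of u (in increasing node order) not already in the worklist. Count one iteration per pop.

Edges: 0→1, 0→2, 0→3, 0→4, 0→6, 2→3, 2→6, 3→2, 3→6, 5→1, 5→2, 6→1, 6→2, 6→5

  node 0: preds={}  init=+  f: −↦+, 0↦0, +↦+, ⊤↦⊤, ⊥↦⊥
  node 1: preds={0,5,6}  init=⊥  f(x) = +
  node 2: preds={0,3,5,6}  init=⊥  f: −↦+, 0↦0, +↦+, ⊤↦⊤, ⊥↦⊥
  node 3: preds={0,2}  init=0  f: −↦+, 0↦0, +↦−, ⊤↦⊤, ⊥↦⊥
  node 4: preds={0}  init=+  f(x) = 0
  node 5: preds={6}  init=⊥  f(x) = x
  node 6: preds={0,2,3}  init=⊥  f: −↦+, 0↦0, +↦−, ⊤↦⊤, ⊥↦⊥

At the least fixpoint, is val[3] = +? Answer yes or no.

Trace (12 dequeues):
  [1] u=0 | in ⊥ | out + | ==
  [2] u=1 | in + | out + | prev ⊥ | push {}
  [3] u=2 | in ⊤ | out ⊤ | prev ⊥ | push {}
  [4] u=3 | in ⊤ | out ⊤ | prev 0 | push {2}
  [5] u=4 | in + | out ⊤ | prev + | push {}
  [6] u=5 | in ⊥ | out ⊥ | ==
  [7] u=6 | in ⊤ | out ⊤ | prev ⊥ | push {1,5}
  [8] u=2 | in ⊤ | out ⊤ | ==
  [9] u=1 | in ⊤ | out + | ==
  [10] u=5 | in ⊤ | out ⊤ | prev ⊥ | push {1,2}
  [11] u=1 | in ⊤ | out + | ==
  [12] u=2 | in ⊤ | out ⊤ | ==

Converged values:
  [0] +
  [1] +
  [2] ⊤
  [3] ⊤
  [4] ⊤
  [5] ⊤
  [6] ⊤

no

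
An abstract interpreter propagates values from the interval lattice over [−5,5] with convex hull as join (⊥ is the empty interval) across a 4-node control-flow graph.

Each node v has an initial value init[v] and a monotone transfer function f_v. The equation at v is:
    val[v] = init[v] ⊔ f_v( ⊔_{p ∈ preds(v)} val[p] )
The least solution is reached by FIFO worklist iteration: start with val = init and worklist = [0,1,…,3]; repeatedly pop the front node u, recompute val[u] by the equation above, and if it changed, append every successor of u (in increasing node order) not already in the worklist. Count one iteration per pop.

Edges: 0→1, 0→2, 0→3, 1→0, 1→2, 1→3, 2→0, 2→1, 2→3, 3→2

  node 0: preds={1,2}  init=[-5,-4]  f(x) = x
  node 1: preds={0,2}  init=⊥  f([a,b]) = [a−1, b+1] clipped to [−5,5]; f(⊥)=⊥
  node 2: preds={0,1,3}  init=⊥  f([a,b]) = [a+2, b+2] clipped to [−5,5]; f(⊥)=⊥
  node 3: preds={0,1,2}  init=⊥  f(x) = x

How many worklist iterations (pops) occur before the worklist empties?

Trace (17 dequeues):
  [1] u=0 | in ⊥ | out [-5,-4] | ==
  [2] u=1 | in [-5,-4] | out [-5,-3] | prev ⊥ | push {0}
  [3] u=2 | in [-5,-3] | out [-3,-1] | prev ⊥ | push {1}
  [4] u=3 | in [-5,-1] | out [-5,-1] | prev ⊥ | push {2}
  [5] u=0 | in [-5,-1] | out [-5,-1] | prev [-5,-4] | push {3}
  [6] u=1 | in [-5,-1] | out [-5,0] | prev [-5,-3] | push {0}
  [7] u=2 | in [-5,0] | out [-3,2] | prev [-3,-1] | push {1}
  [8] u=3 | in [-5,2] | out [-5,2] | prev [-5,-1] | push {2}
  [9] u=0 | in [-5,2] | out [-5,2] | prev [-5,-1] | push {3}
  [10] u=1 | in [-5,2] | out [-5,3] | prev [-5,0] | push {0}
  [11] u=2 | in [-5,3] | out [-3,5] | prev [-3,2] | push {1}
  [12] u=3 | in [-5,5] | out [-5,5] | prev [-5,2] | push {2}
  [13] u=0 | in [-5,5] | out [-5,5] | prev [-5,2] | push {3}
  [14] u=1 | in [-5,5] | out [-5,5] | prev [-5,3] | push {0}
  [15] u=2 | in [-5,5] | out [-3,5] | ==
  [16] u=3 | in [-5,5] | out [-5,5] | ==
  [17] u=0 | in [-5,5] | out [-5,5] | ==

Converged values:
  [0] [-5,5]
  [1] [-5,5]
  [2] [-3,5]
  [3] [-5,5]

17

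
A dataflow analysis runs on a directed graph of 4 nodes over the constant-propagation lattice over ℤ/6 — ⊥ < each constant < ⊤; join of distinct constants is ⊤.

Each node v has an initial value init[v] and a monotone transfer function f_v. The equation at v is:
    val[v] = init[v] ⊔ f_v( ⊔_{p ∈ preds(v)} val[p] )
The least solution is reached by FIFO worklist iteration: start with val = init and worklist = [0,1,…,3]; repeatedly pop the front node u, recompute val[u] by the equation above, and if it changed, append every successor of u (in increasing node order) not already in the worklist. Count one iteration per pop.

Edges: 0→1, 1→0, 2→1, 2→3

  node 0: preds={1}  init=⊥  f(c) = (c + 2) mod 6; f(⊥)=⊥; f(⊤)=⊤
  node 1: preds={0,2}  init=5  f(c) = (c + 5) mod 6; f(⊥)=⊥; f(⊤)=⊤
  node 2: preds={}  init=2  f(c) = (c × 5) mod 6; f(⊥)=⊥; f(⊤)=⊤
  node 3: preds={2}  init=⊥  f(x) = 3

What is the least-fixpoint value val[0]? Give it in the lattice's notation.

Iteration log — 6 steps:
  step 1. node 0  ⊔preds=5  new=1  old=⊥  +wl: 
  step 2. node 1  ⊔preds=⊤  new=⊤  old=5  +wl: 0
  step 3. node 2  ⊔preds=⊥  new=2  stable
  step 4. node 3  ⊔preds=2  new=3  old=⊥  +wl: 
  step 5. node 0  ⊔preds=⊤  new=⊤  old=1  +wl: 1
  step 6. node 1  ⊔preds=⊤  new=⊤  stable

Least fixpoint reached:
  node 0: ⊤
  node 1: ⊤
  node 2: 2
  node 3: 3

⊤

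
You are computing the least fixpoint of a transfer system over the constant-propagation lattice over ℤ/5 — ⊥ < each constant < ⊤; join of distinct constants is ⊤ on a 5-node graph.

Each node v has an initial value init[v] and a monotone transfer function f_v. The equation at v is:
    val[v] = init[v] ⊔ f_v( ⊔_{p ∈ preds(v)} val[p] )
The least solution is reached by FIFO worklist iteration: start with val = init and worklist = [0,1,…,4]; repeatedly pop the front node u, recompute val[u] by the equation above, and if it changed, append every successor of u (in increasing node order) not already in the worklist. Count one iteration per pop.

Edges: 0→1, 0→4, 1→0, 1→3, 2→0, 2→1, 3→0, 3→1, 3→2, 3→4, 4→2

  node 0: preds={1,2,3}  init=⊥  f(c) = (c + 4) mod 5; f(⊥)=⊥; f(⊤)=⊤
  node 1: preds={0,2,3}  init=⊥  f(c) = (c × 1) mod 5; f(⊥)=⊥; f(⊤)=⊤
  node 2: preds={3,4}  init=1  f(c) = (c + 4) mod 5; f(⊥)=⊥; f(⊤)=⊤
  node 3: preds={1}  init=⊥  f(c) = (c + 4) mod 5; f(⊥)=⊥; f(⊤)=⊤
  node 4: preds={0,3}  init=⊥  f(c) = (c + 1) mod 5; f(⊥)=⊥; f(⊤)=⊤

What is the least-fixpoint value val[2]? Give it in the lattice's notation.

⊤

Trace (11 dequeues):
  [1] u=0 | in 1 | out 0 | prev ⊥ | push {}
  [2] u=1 | in ⊤ | out ⊤ | prev ⊥ | push {0}
  [3] u=2 | in ⊥ | out 1 | ==
  [4] u=3 | in ⊤ | out ⊤ | prev ⊥ | push {1,2}
  [5] u=4 | in ⊤ | out ⊤ | prev ⊥ | push {}
  [6] u=0 | in ⊤ | out ⊤ | prev 0 | push {4}
  [7] u=1 | in ⊤ | out ⊤ | ==
  [8] u=2 | in ⊤ | out ⊤ | prev 1 | push {0,1}
  [9] u=4 | in ⊤ | out ⊤ | ==
  [10] u=0 | in ⊤ | out ⊤ | ==
  [11] u=1 | in ⊤ | out ⊤ | ==

Converged values:
  [0] ⊤
  [1] ⊤
  [2] ⊤
  [3] ⊤
  [4] ⊤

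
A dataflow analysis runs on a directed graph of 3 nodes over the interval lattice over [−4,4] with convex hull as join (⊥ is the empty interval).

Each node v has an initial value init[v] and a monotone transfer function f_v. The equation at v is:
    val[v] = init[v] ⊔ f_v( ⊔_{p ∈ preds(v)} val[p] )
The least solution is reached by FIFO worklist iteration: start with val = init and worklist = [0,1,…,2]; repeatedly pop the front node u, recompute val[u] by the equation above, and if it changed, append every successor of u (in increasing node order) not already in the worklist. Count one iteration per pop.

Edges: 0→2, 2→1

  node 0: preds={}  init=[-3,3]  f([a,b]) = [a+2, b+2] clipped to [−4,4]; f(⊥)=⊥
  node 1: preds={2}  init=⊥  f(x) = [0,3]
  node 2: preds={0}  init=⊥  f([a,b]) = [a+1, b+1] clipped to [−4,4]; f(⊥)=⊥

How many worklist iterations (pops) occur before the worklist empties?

Iteration log — 4 steps:
  step 1. node 0  ⊔preds=⊥  new=[-3,3]  stable
  step 2. node 1  ⊔preds=⊥  new=[0,3]  old=⊥  +wl: 
  step 3. node 2  ⊔preds=[-3,3]  new=[-2,4]  old=⊥  +wl: 1
  step 4. node 1  ⊔preds=[-2,4]  new=[0,3]  stable

Least fixpoint reached:
  node 0: [-3,3]
  node 1: [0,3]
  node 2: [-2,4]

4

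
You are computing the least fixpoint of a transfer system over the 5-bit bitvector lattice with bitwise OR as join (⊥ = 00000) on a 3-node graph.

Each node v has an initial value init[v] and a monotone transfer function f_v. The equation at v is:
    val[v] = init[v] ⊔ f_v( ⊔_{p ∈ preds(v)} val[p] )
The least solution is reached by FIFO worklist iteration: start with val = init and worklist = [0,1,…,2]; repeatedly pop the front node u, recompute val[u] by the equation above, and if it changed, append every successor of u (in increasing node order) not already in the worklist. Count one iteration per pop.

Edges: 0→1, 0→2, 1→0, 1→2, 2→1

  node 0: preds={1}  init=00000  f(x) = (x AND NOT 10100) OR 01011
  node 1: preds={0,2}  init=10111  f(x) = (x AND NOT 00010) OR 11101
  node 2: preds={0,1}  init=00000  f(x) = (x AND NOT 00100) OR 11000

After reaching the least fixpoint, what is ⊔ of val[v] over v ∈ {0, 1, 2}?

11111

Trace (5 dequeues):
  [1] u=0 | in 10111 | out 01011 | prev 00000 | push {}
  [2] u=1 | in 01011 | out 11111 | prev 10111 | push {0}
  [3] u=2 | in 11111 | out 11011 | prev 00000 | push {1}
  [4] u=0 | in 11111 | out 01011 | ==
  [5] u=1 | in 11011 | out 11111 | ==

Converged values:
  [0] 01011
  [1] 11111
  [2] 11011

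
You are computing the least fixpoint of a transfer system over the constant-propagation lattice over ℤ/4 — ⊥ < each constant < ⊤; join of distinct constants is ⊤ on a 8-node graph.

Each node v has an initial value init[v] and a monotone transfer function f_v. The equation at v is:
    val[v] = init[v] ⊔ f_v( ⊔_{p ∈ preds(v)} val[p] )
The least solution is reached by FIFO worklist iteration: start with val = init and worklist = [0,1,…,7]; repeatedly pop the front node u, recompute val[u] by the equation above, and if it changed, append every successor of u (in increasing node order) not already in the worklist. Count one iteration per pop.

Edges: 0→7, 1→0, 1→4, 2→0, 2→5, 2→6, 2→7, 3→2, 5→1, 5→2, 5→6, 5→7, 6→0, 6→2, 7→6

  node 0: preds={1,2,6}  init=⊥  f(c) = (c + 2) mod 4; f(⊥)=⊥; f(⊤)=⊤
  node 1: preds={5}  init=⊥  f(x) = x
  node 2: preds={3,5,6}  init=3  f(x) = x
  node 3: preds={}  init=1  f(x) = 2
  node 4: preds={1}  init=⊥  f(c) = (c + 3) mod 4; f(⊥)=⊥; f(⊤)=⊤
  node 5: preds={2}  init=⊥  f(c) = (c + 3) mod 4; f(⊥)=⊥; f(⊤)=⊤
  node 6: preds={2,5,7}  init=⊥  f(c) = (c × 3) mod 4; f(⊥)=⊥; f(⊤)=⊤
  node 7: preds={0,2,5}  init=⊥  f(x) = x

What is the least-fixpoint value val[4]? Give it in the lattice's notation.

⊤

Trace (15 dequeues):
  [1] u=0 | in 3 | out 1 | prev ⊥ | push {}
  [2] u=1 | in ⊥ | out ⊥ | ==
  [3] u=2 | in 1 | out ⊤ | prev 3 | push {0}
  [4] u=3 | in ⊥ | out ⊤ | prev 1 | push {2}
  [5] u=4 | in ⊥ | out ⊥ | ==
  [6] u=5 | in ⊤ | out ⊤ | prev ⊥ | push {1}
  [7] u=6 | in ⊤ | out ⊤ | prev ⊥ | push {}
  [8] u=7 | in ⊤ | out ⊤ | prev ⊥ | push {6}
  [9] u=0 | in ⊤ | out ⊤ | prev 1 | push {7}
  [10] u=2 | in ⊤ | out ⊤ | ==
  [11] u=1 | in ⊤ | out ⊤ | prev ⊥ | push {0,4}
  [12] u=6 | in ⊤ | out ⊤ | ==
  [13] u=7 | in ⊤ | out ⊤ | ==
  [14] u=0 | in ⊤ | out ⊤ | ==
  [15] u=4 | in ⊤ | out ⊤ | prev ⊥ | push {}

Converged values:
  [0] ⊤
  [1] ⊤
  [2] ⊤
  [3] ⊤
  [4] ⊤
  [5] ⊤
  [6] ⊤
  [7] ⊤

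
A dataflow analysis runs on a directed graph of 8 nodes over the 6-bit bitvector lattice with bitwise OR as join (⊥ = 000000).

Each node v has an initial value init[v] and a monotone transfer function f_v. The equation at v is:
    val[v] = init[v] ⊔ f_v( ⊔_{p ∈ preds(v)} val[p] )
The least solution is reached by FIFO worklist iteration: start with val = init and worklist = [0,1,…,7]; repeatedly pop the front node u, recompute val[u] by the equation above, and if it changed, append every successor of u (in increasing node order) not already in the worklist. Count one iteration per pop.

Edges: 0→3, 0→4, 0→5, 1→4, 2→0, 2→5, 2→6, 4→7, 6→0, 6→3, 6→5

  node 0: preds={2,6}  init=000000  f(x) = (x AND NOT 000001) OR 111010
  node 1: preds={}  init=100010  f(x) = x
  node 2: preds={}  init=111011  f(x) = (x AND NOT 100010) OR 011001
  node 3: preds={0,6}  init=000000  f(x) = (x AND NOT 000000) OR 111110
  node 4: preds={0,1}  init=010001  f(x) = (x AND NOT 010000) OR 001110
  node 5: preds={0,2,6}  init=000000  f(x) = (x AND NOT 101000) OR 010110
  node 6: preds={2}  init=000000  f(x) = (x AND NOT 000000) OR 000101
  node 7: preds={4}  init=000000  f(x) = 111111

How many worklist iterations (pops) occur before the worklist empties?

Iteration log — 12 steps:
  step 1. node 0  ⊔preds=111011  new=111010  old=000000  +wl: 
  step 2. node 1  ⊔preds=000000  new=100010  stable
  step 3. node 2  ⊔preds=000000  new=111011  stable
  step 4. node 3  ⊔preds=111010  new=111110  old=000000  +wl: 
  step 5. node 4  ⊔preds=111010  new=111111  old=010001  +wl: 
  step 6. node 5  ⊔preds=111011  new=010111  old=000000  +wl: 
  step 7. node 6  ⊔preds=111011  new=111111  old=000000  +wl: 0,3,5
  step 8. node 7  ⊔preds=111111  new=111111  old=000000  +wl: 
  step 9. node 0  ⊔preds=111111  new=111110  old=111010  +wl: 4
  step 10. node 3  ⊔preds=111111  new=111111  old=111110  +wl: 
  step 11. node 5  ⊔preds=111111  new=010111  stable
  step 12. node 4  ⊔preds=111110  new=111111  stable

Least fixpoint reached:
  node 0: 111110
  node 1: 100010
  node 2: 111011
  node 3: 111111
  node 4: 111111
  node 5: 010111
  node 6: 111111
  node 7: 111111

12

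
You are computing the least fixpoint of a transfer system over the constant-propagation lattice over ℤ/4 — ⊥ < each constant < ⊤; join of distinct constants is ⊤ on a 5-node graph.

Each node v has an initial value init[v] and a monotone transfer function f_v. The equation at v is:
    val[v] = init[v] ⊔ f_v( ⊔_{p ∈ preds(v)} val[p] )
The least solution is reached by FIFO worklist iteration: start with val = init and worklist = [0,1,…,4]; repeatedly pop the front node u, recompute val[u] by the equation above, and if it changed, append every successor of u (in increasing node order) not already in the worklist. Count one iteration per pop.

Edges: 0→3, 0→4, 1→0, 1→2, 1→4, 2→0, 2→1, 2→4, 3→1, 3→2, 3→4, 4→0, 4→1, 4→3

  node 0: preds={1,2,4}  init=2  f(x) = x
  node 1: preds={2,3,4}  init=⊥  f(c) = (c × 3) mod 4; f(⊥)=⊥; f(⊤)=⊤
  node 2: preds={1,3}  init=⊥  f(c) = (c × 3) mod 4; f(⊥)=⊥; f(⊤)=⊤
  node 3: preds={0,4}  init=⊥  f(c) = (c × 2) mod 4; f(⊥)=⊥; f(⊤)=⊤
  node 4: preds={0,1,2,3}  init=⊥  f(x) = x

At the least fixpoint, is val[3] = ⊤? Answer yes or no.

Worklist (12 pops):
  #1 pop 0: in=⊥ → 2 (no change)
  #2 pop 1: in=⊥ → ⊥ (no change)
  #3 pop 2: in=⊥ → ⊥ (no change)
  #4 pop 3: in=2 → 0 (was ⊥); enqueue [1,2]
  #5 pop 4: in=⊤ → ⊤ (was ⊥); enqueue [0,3]
  #6 pop 1: in=⊤ → ⊤ (was ⊥); enqueue [4]
  #7 pop 2: in=⊤ → ⊤ (was ⊥); enqueue [1]
  #8 pop 0: in=⊤ → ⊤ (was 2); enqueue []
  #9 pop 3: in=⊤ → ⊤ (was 0); enqueue [2]
  #10 pop 4: in=⊤ → ⊤ (no change)
  #11 pop 1: in=⊤ → ⊤ (no change)
  #12 pop 2: in=⊤ → ⊤ (no change)

Fixpoint:
  val[0] = ⊤
  val[1] = ⊤
  val[2] = ⊤
  val[3] = ⊤
  val[4] = ⊤

yes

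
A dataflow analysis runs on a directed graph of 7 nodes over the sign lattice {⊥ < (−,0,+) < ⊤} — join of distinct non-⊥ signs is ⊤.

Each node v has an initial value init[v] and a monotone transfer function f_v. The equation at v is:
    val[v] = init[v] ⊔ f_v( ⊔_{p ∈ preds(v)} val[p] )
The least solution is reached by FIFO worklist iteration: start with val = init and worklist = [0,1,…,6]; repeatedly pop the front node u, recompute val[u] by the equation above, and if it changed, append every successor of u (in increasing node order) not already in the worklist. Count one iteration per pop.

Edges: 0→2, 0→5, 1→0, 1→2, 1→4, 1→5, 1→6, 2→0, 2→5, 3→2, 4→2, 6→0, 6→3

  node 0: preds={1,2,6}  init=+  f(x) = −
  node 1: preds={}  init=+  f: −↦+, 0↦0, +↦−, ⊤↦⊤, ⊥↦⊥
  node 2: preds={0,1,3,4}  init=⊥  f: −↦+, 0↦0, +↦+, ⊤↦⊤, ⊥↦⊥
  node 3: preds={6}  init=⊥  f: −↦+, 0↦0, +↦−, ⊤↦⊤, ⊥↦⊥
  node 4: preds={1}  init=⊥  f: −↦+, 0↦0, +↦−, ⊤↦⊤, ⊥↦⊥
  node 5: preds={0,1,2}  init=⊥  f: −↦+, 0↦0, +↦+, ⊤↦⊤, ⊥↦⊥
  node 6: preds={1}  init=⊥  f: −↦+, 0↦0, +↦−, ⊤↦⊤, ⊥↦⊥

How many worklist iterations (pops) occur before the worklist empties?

11

Trace (11 dequeues):
  [1] u=0 | in + | out ⊤ | prev + | push {}
  [2] u=1 | in ⊥ | out + | ==
  [3] u=2 | in ⊤ | out ⊤ | prev ⊥ | push {0}
  [4] u=3 | in ⊥ | out ⊥ | ==
  [5] u=4 | in + | out − | prev ⊥ | push {2}
  [6] u=5 | in ⊤ | out ⊤ | prev ⊥ | push {}
  [7] u=6 | in + | out − | prev ⊥ | push {3}
  [8] u=0 | in ⊤ | out ⊤ | ==
  [9] u=2 | in ⊤ | out ⊤ | ==
  [10] u=3 | in − | out + | prev ⊥ | push {2}
  [11] u=2 | in ⊤ | out ⊤ | ==

Converged values:
  [0] ⊤
  [1] +
  [2] ⊤
  [3] +
  [4] −
  [5] ⊤
  [6] −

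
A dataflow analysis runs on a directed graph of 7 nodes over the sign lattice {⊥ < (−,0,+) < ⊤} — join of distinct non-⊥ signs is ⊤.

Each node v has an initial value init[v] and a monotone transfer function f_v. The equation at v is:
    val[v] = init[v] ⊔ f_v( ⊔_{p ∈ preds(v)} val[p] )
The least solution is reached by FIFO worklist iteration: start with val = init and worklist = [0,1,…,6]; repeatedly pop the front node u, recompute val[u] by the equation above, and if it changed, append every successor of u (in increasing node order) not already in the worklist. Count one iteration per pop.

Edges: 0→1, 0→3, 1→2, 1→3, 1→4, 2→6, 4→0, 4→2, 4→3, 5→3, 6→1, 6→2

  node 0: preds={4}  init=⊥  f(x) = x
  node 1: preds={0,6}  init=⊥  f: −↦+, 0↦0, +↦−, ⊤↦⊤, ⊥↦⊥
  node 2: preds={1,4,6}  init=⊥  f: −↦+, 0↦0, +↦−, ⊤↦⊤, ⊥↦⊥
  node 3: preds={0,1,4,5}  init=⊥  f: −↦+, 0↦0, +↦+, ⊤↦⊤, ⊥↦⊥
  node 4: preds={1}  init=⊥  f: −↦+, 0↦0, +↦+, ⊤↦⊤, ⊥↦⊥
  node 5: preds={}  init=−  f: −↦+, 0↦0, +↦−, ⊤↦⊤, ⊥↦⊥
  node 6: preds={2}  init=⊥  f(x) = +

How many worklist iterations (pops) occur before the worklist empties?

Worklist (16 pops):
  #1 pop 0: in=⊥ → ⊥ (no change)
  #2 pop 1: in=⊥ → ⊥ (no change)
  #3 pop 2: in=⊥ → ⊥ (no change)
  #4 pop 3: in=− → + (was ⊥); enqueue []
  #5 pop 4: in=⊥ → ⊥ (no change)
  #6 pop 5: in=⊥ → − (no change)
  #7 pop 6: in=⊥ → + (was ⊥); enqueue [1,2]
  #8 pop 1: in=+ → − (was ⊥); enqueue [3,4]
  #9 pop 2: in=⊤ → ⊤ (was ⊥); enqueue [6]
  #10 pop 3: in=− → + (no change)
  #11 pop 4: in=− → + (was ⊥); enqueue [0,2,3]
  #12 pop 6: in=⊤ → + (no change)
  #13 pop 0: in=+ → + (was ⊥); enqueue [1]
  #14 pop 2: in=⊤ → ⊤ (no change)
  #15 pop 3: in=⊤ → ⊤ (was +); enqueue []
  #16 pop 1: in=+ → − (no change)

Fixpoint:
  val[0] = +
  val[1] = −
  val[2] = ⊤
  val[3] = ⊤
  val[4] = +
  val[5] = −
  val[6] = +

16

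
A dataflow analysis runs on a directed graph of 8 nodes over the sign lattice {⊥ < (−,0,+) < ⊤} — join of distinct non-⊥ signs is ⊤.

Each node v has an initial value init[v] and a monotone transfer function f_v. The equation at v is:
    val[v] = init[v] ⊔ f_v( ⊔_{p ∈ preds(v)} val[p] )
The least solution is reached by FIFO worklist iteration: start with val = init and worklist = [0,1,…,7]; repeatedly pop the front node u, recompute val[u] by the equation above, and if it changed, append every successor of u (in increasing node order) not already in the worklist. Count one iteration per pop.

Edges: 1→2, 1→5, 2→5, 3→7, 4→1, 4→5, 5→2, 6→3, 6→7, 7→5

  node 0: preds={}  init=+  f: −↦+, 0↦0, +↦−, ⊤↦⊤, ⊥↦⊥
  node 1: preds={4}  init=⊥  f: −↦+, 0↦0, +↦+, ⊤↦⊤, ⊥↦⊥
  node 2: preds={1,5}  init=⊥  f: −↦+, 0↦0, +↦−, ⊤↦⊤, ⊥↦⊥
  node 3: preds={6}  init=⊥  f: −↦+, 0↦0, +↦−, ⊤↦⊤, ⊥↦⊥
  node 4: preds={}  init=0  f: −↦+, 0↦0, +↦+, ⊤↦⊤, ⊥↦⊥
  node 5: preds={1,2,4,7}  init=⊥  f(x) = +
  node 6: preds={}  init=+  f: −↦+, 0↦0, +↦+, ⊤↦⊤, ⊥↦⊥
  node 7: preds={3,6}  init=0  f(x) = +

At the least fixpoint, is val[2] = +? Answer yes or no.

Worklist (10 pops):
  #1 pop 0: in=⊥ → + (no change)
  #2 pop 1: in=0 → 0 (was ⊥); enqueue []
  #3 pop 2: in=0 → 0 (was ⊥); enqueue []
  #4 pop 3: in=+ → − (was ⊥); enqueue []
  #5 pop 4: in=⊥ → 0 (no change)
  #6 pop 5: in=0 → + (was ⊥); enqueue [2]
  #7 pop 6: in=⊥ → + (no change)
  #8 pop 7: in=⊤ → ⊤ (was 0); enqueue [5]
  #9 pop 2: in=⊤ → ⊤ (was 0); enqueue []
  #10 pop 5: in=⊤ → + (no change)

Fixpoint:
  val[0] = +
  val[1] = 0
  val[2] = ⊤
  val[3] = −
  val[4] = 0
  val[5] = +
  val[6] = +
  val[7] = ⊤

no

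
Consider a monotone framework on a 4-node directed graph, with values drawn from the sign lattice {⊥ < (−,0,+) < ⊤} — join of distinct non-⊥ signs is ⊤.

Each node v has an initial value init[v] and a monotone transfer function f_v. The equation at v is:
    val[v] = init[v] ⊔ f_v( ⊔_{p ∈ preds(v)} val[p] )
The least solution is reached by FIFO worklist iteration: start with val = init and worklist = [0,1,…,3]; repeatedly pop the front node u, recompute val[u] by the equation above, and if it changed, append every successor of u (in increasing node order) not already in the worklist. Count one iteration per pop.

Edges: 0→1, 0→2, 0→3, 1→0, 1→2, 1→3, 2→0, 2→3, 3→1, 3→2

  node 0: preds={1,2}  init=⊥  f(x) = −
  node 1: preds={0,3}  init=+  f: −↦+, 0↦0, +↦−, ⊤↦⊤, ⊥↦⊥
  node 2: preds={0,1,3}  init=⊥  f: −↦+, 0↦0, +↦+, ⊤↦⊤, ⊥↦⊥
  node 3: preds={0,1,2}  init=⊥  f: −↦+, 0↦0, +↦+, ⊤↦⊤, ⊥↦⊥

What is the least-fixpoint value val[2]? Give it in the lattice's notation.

Trace (9 dequeues):
  [1] u=0 | in + | out − | prev ⊥ | push {}
  [2] u=1 | in − | out + | ==
  [3] u=2 | in ⊤ | out ⊤ | prev ⊥ | push {0}
  [4] u=3 | in ⊤ | out ⊤ | prev ⊥ | push {1,2}
  [5] u=0 | in ⊤ | out − | ==
  [6] u=1 | in ⊤ | out ⊤ | prev + | push {0,3}
  [7] u=2 | in ⊤ | out ⊤ | ==
  [8] u=0 | in ⊤ | out − | ==
  [9] u=3 | in ⊤ | out ⊤ | ==

Converged values:
  [0] −
  [1] ⊤
  [2] ⊤
  [3] ⊤

⊤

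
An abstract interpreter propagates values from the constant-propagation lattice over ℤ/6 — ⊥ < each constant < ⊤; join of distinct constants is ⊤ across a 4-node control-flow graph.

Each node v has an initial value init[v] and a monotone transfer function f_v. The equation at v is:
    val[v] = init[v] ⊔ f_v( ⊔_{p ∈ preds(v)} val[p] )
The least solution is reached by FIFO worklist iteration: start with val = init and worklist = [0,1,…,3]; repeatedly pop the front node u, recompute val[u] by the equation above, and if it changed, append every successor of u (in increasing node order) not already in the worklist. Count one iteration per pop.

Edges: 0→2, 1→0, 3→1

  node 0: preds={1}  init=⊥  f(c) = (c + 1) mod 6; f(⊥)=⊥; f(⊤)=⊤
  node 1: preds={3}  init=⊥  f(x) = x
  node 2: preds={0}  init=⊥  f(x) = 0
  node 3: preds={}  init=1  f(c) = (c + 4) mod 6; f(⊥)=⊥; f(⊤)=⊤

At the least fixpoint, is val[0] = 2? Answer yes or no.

Worklist (6 pops):
  #1 pop 0: in=⊥ → ⊥ (no change)
  #2 pop 1: in=1 → 1 (was ⊥); enqueue [0]
  #3 pop 2: in=⊥ → 0 (was ⊥); enqueue []
  #4 pop 3: in=⊥ → 1 (no change)
  #5 pop 0: in=1 → 2 (was ⊥); enqueue [2]
  #6 pop 2: in=2 → 0 (no change)

Fixpoint:
  val[0] = 2
  val[1] = 1
  val[2] = 0
  val[3] = 1

yes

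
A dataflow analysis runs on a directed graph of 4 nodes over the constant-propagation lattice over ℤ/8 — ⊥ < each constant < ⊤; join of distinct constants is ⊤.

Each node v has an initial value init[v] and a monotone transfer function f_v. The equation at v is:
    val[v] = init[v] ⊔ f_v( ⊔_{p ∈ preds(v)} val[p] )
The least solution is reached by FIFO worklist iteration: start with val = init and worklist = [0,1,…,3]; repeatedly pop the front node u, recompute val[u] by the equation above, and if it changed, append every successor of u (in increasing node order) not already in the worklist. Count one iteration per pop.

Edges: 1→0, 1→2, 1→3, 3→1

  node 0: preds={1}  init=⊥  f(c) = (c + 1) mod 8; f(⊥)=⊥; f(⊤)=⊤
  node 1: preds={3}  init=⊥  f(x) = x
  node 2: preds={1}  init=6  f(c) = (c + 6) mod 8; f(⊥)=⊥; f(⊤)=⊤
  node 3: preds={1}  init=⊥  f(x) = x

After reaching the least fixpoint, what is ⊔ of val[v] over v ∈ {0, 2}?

Trace (4 dequeues):
  [1] u=0 | in ⊥ | out ⊥ | ==
  [2] u=1 | in ⊥ | out ⊥ | ==
  [3] u=2 | in ⊥ | out 6 | ==
  [4] u=3 | in ⊥ | out ⊥ | ==

Converged values:
  [0] ⊥
  [1] ⊥
  [2] 6
  [3] ⊥

6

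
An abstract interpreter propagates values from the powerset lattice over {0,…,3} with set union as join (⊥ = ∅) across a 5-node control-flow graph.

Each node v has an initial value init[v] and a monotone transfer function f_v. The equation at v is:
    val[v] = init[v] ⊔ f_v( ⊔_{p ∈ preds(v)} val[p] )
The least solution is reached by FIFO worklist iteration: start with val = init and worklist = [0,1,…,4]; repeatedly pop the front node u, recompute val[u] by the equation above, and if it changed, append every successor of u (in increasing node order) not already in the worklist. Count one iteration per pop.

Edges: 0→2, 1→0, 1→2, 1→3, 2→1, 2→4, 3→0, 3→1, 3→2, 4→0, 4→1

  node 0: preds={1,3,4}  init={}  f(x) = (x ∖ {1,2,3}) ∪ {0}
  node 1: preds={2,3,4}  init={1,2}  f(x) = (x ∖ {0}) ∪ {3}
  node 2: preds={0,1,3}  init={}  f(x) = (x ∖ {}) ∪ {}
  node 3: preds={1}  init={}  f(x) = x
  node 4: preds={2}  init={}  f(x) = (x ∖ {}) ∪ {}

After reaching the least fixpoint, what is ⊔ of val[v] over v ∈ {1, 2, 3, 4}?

Iteration log — 8 steps:
  step 1. node 0  ⊔preds={1,2}  new={0}  old={}  +wl: 
  step 2. node 1  ⊔preds={}  new={1,2,3}  old={1,2}  +wl: 0
  step 3. node 2  ⊔preds={0,1,2,3}  new={0,1,2,3}  old={}  +wl: 1
  step 4. node 3  ⊔preds={1,2,3}  new={1,2,3}  old={}  +wl: 2
  step 5. node 4  ⊔preds={0,1,2,3}  new={0,1,2,3}  old={}  +wl: 
  step 6. node 0  ⊔preds={0,1,2,3}  new={0}  stable
  step 7. node 1  ⊔preds={0,1,2,3}  new={1,2,3}  stable
  step 8. node 2  ⊔preds={0,1,2,3}  new={0,1,2,3}  stable

Least fixpoint reached:
  node 0: {0}
  node 1: {1,2,3}
  node 2: {0,1,2,3}
  node 3: {1,2,3}
  node 4: {0,1,2,3}

{0,1,2,3}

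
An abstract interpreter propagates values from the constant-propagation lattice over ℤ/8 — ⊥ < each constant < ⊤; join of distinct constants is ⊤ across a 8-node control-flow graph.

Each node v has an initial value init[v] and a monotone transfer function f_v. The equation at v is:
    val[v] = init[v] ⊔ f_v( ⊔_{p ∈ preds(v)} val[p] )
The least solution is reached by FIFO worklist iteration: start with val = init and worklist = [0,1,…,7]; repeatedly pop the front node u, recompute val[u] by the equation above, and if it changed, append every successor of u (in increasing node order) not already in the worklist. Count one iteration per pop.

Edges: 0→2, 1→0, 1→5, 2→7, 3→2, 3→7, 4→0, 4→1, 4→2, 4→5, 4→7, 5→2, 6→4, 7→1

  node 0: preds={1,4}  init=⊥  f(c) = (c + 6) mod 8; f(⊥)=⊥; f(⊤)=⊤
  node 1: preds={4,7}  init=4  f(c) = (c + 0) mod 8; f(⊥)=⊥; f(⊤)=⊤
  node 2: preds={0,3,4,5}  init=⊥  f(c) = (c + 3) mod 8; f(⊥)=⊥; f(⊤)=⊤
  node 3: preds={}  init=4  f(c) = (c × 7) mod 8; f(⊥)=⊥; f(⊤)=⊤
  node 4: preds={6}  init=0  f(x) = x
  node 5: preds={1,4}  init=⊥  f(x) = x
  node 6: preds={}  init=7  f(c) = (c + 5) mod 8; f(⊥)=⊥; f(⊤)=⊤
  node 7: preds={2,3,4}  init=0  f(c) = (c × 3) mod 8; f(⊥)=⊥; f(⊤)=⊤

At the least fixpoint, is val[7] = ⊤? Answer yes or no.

yes

Worklist (11 pops):
  #1 pop 0: in=⊤ → ⊤ (was ⊥); enqueue []
  #2 pop 1: in=0 → ⊤ (was 4); enqueue [0]
  #3 pop 2: in=⊤ → ⊤ (was ⊥); enqueue []
  #4 pop 3: in=⊥ → 4 (no change)
  #5 pop 4: in=7 → ⊤ (was 0); enqueue [1,2]
  #6 pop 5: in=⊤ → ⊤ (was ⊥); enqueue []
  #7 pop 6: in=⊥ → 7 (no change)
  #8 pop 7: in=⊤ → ⊤ (was 0); enqueue []
  #9 pop 0: in=⊤ → ⊤ (no change)
  #10 pop 1: in=⊤ → ⊤ (no change)
  #11 pop 2: in=⊤ → ⊤ (no change)

Fixpoint:
  val[0] = ⊤
  val[1] = ⊤
  val[2] = ⊤
  val[3] = 4
  val[4] = ⊤
  val[5] = ⊤
  val[6] = 7
  val[7] = ⊤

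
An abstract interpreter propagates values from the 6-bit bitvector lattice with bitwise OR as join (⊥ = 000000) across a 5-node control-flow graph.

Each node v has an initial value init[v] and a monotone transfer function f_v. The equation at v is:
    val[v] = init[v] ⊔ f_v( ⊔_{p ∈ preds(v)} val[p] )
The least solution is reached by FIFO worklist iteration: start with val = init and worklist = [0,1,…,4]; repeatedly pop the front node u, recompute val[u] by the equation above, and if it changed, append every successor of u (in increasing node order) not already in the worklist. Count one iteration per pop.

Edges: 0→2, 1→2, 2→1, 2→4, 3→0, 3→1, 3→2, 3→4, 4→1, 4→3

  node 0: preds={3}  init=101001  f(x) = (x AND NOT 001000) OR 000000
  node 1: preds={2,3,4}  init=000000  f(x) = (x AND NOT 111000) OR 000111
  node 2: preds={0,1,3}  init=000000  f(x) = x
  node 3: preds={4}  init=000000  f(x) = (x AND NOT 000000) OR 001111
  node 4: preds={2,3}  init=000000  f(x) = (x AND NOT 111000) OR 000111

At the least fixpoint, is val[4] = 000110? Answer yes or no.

no

Trace (9 dequeues):
  [1] u=0 | in 000000 | out 101001 | ==
  [2] u=1 | in 000000 | out 000111 | prev 000000 | push {}
  [3] u=2 | in 101111 | out 101111 | prev 000000 | push {1}
  [4] u=3 | in 000000 | out 001111 | prev 000000 | push {0,2}
  [5] u=4 | in 101111 | out 000111 | prev 000000 | push {3}
  [6] u=1 | in 101111 | out 000111 | ==
  [7] u=0 | in 001111 | out 101111 | prev 101001 | push {}
  [8] u=2 | in 101111 | out 101111 | ==
  [9] u=3 | in 000111 | out 001111 | ==

Converged values:
  [0] 101111
  [1] 000111
  [2] 101111
  [3] 001111
  [4] 000111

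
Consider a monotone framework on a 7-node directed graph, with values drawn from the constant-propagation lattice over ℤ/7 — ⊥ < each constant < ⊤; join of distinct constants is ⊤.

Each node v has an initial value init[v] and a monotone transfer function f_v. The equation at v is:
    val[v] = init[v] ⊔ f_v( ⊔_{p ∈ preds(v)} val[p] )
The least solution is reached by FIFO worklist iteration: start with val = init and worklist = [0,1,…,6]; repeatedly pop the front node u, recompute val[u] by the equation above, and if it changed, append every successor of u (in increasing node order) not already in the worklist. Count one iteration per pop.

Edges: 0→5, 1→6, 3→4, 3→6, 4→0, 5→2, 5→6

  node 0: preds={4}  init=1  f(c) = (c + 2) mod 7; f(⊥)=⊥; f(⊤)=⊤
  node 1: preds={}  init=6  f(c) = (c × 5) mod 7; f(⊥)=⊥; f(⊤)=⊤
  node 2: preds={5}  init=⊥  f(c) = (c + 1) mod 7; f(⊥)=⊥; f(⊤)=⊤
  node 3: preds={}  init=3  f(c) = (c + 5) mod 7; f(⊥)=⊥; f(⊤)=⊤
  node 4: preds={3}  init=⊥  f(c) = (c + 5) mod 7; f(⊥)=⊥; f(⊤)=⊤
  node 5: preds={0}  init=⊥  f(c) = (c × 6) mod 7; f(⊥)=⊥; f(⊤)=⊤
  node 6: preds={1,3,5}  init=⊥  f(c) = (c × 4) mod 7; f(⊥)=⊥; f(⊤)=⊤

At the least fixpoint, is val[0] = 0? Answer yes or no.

Worklist (12 pops):
  #1 pop 0: in=⊥ → 1 (no change)
  #2 pop 1: in=⊥ → 6 (no change)
  #3 pop 2: in=⊥ → ⊥ (no change)
  #4 pop 3: in=⊥ → 3 (no change)
  #5 pop 4: in=3 → 1 (was ⊥); enqueue [0]
  #6 pop 5: in=1 → 6 (was ⊥); enqueue [2]
  #7 pop 6: in=⊤ → ⊤ (was ⊥); enqueue []
  #8 pop 0: in=1 → ⊤ (was 1); enqueue [5]
  #9 pop 2: in=6 → 0 (was ⊥); enqueue []
  #10 pop 5: in=⊤ → ⊤ (was 6); enqueue [2,6]
  #11 pop 2: in=⊤ → ⊤ (was 0); enqueue []
  #12 pop 6: in=⊤ → ⊤ (no change)

Fixpoint:
  val[0] = ⊤
  val[1] = 6
  val[2] = ⊤
  val[3] = 3
  val[4] = 1
  val[5] = ⊤
  val[6] = ⊤

no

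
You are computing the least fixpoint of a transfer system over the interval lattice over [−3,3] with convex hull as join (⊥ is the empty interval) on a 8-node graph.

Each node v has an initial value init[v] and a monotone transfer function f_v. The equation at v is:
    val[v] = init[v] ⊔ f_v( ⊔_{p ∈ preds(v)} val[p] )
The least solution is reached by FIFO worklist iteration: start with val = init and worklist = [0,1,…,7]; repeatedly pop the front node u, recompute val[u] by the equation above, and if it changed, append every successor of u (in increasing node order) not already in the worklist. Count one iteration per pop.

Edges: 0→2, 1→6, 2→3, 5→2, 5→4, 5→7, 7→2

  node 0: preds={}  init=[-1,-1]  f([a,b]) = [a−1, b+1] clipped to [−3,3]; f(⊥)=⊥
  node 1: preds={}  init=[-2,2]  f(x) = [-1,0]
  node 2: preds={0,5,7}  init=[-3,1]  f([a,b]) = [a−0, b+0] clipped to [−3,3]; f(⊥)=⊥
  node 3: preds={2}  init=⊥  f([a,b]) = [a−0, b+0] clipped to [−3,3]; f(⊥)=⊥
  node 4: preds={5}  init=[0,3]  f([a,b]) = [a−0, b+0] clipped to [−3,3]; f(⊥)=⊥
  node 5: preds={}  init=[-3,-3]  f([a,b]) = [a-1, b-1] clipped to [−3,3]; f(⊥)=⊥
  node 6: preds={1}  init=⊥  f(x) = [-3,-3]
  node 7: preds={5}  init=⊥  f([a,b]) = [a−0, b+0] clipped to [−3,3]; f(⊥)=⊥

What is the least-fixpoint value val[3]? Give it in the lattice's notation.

Trace (9 dequeues):
  [1] u=0 | in ⊥ | out [-1,-1] | ==
  [2] u=1 | in ⊥ | out [-2,2] | ==
  [3] u=2 | in [-3,-1] | out [-3,1] | ==
  [4] u=3 | in [-3,1] | out [-3,1] | prev ⊥ | push {}
  [5] u=4 | in [-3,-3] | out [-3,3] | prev [0,3] | push {}
  [6] u=5 | in ⊥ | out [-3,-3] | ==
  [7] u=6 | in [-2,2] | out [-3,-3] | prev ⊥ | push {}
  [8] u=7 | in [-3,-3] | out [-3,-3] | prev ⊥ | push {2}
  [9] u=2 | in [-3,-1] | out [-3,1] | ==

Converged values:
  [0] [-1,-1]
  [1] [-2,2]
  [2] [-3,1]
  [3] [-3,1]
  [4] [-3,3]
  [5] [-3,-3]
  [6] [-3,-3]
  [7] [-3,-3]

[-3,1]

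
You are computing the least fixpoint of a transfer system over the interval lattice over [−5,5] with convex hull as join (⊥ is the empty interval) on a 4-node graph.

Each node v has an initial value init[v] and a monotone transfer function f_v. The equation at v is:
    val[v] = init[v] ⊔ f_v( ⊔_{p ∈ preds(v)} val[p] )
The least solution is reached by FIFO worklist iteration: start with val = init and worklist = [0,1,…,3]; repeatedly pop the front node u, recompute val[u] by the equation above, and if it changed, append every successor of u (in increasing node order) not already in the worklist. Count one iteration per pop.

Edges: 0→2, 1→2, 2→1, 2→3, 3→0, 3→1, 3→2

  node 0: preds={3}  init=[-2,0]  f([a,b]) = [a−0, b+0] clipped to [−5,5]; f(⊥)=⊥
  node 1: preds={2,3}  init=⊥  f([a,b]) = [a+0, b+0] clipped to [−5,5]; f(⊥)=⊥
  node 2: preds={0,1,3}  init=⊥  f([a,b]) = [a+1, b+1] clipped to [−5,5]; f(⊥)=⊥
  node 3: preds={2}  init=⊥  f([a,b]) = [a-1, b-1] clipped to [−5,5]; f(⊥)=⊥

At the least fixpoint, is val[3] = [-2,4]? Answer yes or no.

yes

Trace (25 dequeues):
  [1] u=0 | in ⊥ | out [-2,0] | ==
  [2] u=1 | in ⊥ | out ⊥ | ==
  [3] u=2 | in [-2,0] | out [-1,1] | prev ⊥ | push {1}
  [4] u=3 | in [-1,1] | out [-2,0] | prev ⊥ | push {0,2}
  [5] u=1 | in [-2,1] | out [-2,1] | prev ⊥ | push {}
  [6] u=0 | in [-2,0] | out [-2,0] | ==
  [7] u=2 | in [-2,1] | out [-1,2] | prev [-1,1] | push {1,3}
  [8] u=1 | in [-2,2] | out [-2,2] | prev [-2,1] | push {2}
  [9] u=3 | in [-1,2] | out [-2,1] | prev [-2,0] | push {0,1}
  [10] u=2 | in [-2,2] | out [-1,3] | prev [-1,2] | push {3}
  [11] u=0 | in [-2,1] | out [-2,1] | prev [-2,0] | push {2}
  [12] u=1 | in [-2,3] | out [-2,3] | prev [-2,2] | push {}
  [13] u=3 | in [-1,3] | out [-2,2] | prev [-2,1] | push {0,1}
  [14] u=2 | in [-2,3] | out [-1,4] | prev [-1,3] | push {3}
  [15] u=0 | in [-2,2] | out [-2,2] | prev [-2,1] | push {2}
  [16] u=1 | in [-2,4] | out [-2,4] | prev [-2,3] | push {}
  [17] u=3 | in [-1,4] | out [-2,3] | prev [-2,2] | push {0,1}
  [18] u=2 | in [-2,4] | out [-1,5] | prev [-1,4] | push {3}
  [19] u=0 | in [-2,3] | out [-2,3] | prev [-2,2] | push {2}
  [20] u=1 | in [-2,5] | out [-2,5] | prev [-2,4] | push {}
  [21] u=3 | in [-1,5] | out [-2,4] | prev [-2,3] | push {0,1}
  [22] u=2 | in [-2,5] | out [-1,5] | ==
  [23] u=0 | in [-2,4] | out [-2,4] | prev [-2,3] | push {2}
  [24] u=1 | in [-2,5] | out [-2,5] | ==
  [25] u=2 | in [-2,5] | out [-1,5] | ==

Converged values:
  [0] [-2,4]
  [1] [-2,5]
  [2] [-1,5]
  [3] [-2,4]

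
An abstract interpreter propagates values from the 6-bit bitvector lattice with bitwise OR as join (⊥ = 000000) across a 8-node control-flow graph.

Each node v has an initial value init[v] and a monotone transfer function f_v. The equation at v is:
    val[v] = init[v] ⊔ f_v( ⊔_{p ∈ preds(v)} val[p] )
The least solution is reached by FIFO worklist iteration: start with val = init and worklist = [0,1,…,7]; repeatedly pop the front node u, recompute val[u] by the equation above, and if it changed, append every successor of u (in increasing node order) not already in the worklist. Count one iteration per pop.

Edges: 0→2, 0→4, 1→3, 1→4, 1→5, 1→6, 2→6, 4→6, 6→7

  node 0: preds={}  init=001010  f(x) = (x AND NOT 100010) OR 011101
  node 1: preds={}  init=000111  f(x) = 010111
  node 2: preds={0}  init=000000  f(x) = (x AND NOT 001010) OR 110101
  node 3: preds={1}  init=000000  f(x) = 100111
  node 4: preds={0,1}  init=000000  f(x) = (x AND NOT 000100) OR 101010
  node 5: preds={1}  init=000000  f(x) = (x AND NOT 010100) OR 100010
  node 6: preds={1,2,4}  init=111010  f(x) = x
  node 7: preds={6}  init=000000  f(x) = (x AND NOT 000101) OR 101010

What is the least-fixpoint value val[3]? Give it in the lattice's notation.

100111

Iteration log — 8 steps:
  step 1. node 0  ⊔preds=000000  new=011111  old=001010  +wl: 
  step 2. node 1  ⊔preds=000000  new=010111  old=000111  +wl: 
  step 3. node 2  ⊔preds=011111  new=110101  old=000000  +wl: 
  step 4. node 3  ⊔preds=010111  new=100111  old=000000  +wl: 
  step 5. node 4  ⊔preds=011111  new=111011  old=000000  +wl: 
  step 6. node 5  ⊔preds=010111  new=100011  old=000000  +wl: 
  step 7. node 6  ⊔preds=111111  new=111111  old=111010  +wl: 
  step 8. node 7  ⊔preds=111111  new=111010  old=000000  +wl: 

Least fixpoint reached:
  node 0: 011111
  node 1: 010111
  node 2: 110101
  node 3: 100111
  node 4: 111011
  node 5: 100011
  node 6: 111111
  node 7: 111010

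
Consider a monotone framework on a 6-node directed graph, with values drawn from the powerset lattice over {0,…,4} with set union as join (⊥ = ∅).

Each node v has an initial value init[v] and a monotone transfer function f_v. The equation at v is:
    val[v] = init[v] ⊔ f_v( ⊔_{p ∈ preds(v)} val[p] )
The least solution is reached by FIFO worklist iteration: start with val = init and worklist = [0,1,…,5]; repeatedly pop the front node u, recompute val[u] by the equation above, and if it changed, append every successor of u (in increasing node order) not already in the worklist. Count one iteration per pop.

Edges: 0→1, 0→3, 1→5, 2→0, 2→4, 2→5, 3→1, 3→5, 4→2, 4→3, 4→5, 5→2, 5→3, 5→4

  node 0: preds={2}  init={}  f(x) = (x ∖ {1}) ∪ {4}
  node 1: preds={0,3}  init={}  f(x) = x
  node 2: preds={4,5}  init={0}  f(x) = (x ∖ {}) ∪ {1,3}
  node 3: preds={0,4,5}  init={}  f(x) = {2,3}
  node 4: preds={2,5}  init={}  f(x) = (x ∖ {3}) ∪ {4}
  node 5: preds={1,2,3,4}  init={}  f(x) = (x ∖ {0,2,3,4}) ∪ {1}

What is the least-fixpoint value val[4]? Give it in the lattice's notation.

{0,1,4}

Iteration log — 13 steps:
  step 1. node 0  ⊔preds={0}  new={0,4}  old={}  +wl: 
  step 2. node 1  ⊔preds={0,4}  new={0,4}  old={}  +wl: 
  step 3. node 2  ⊔preds={}  new={0,1,3}  old={0}  +wl: 0
  step 4. node 3  ⊔preds={0,4}  new={2,3}  old={}  +wl: 1
  step 5. node 4  ⊔preds={0,1,3}  new={0,1,4}  old={}  +wl: 2,3
  step 6. node 5  ⊔preds={0,1,2,3,4}  new={1}  old={}  +wl: 4
  step 7. node 0  ⊔preds={0,1,3}  new={0,3,4}  old={0,4}  +wl: 
  step 8. node 1  ⊔preds={0,2,3,4}  new={0,2,3,4}  old={0,4}  +wl: 5
  step 9. node 2  ⊔preds={0,1,4}  new={0,1,3,4}  old={0,1,3}  +wl: 0
  step 10. node 3  ⊔preds={0,1,3,4}  new={2,3}  stable
  step 11. node 4  ⊔preds={0,1,3,4}  new={0,1,4}  stable
  step 12. node 5  ⊔preds={0,1,2,3,4}  new={1}  stable
  step 13. node 0  ⊔preds={0,1,3,4}  new={0,3,4}  stable

Least fixpoint reached:
  node 0: {0,3,4}
  node 1: {0,2,3,4}
  node 2: {0,1,3,4}
  node 3: {2,3}
  node 4: {0,1,4}
  node 5: {1}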